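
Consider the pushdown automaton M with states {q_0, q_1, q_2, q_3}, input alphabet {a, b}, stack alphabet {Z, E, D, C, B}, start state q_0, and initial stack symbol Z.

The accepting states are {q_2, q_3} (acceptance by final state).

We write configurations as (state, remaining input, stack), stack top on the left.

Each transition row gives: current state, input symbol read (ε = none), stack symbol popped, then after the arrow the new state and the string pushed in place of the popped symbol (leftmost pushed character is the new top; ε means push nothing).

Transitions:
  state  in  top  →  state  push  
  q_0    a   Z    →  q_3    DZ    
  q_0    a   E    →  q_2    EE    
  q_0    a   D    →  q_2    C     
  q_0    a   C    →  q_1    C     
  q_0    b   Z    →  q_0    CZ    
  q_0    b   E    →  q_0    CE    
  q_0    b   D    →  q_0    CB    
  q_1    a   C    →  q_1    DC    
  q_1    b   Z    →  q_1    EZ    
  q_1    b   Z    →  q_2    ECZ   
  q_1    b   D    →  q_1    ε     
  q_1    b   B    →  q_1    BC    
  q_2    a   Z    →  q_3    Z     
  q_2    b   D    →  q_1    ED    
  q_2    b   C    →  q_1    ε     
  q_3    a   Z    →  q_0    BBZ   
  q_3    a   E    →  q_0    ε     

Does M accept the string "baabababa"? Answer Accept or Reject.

Reject

No computation consumes all input and reaches a final state.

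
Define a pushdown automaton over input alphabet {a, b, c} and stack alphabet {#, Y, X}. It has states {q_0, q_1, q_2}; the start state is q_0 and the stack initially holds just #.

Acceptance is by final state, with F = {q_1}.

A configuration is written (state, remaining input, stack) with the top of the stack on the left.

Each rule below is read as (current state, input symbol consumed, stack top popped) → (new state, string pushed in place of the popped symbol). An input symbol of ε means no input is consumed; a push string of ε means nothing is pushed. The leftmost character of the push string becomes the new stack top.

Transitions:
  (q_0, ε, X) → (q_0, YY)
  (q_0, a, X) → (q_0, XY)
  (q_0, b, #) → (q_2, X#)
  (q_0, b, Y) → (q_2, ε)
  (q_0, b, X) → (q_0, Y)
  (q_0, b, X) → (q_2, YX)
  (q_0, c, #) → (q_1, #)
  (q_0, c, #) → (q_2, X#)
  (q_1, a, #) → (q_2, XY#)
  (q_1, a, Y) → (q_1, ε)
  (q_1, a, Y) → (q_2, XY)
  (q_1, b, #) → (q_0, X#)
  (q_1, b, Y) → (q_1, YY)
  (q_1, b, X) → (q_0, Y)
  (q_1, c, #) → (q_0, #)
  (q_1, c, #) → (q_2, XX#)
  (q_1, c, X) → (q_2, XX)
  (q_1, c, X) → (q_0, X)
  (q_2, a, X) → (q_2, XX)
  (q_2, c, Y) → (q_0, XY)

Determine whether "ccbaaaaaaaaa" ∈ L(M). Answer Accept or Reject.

No computation consumes all input and reaches a final state.

Reject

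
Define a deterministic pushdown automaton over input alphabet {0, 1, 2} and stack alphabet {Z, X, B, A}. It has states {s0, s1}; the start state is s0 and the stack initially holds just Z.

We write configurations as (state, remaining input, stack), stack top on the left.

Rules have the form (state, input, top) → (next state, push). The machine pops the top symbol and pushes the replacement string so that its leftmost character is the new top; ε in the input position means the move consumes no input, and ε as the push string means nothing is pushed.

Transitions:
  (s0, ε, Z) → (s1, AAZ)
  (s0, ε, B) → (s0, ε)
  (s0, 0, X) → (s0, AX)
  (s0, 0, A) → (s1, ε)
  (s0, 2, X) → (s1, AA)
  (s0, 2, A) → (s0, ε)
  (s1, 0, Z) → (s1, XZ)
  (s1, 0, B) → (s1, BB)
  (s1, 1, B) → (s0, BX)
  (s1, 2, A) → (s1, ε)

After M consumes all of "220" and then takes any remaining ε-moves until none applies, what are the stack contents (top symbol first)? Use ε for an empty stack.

XZ

(s0, 220, Z) ⊢ (s1, 220, AAZ) ⊢ (s1, 20, AZ) ⊢ (s1, 0, Z) ⊢ (s1, ε, XZ)
All input consumed in state s1 with stack XZ.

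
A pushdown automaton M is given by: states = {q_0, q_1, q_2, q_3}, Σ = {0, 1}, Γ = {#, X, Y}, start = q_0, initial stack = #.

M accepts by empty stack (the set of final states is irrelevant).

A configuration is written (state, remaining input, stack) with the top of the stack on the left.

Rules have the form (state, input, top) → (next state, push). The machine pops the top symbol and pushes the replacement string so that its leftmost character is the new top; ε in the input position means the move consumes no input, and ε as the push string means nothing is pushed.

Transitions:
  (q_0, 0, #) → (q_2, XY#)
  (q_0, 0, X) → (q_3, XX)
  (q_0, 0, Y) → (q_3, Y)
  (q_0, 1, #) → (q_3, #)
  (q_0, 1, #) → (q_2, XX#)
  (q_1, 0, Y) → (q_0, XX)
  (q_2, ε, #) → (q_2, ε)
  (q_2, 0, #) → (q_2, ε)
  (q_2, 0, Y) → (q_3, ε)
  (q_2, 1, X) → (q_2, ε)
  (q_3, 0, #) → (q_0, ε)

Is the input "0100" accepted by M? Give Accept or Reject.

Accept

One accepting computation: (q_0, 0100, #) ⊢ (q_2, 100, XY#) ⊢ (q_2, 00, Y#) ⊢ (q_3, 0, #) ⊢ (q_0, ε, ε)
All input consumed and the stack is empty.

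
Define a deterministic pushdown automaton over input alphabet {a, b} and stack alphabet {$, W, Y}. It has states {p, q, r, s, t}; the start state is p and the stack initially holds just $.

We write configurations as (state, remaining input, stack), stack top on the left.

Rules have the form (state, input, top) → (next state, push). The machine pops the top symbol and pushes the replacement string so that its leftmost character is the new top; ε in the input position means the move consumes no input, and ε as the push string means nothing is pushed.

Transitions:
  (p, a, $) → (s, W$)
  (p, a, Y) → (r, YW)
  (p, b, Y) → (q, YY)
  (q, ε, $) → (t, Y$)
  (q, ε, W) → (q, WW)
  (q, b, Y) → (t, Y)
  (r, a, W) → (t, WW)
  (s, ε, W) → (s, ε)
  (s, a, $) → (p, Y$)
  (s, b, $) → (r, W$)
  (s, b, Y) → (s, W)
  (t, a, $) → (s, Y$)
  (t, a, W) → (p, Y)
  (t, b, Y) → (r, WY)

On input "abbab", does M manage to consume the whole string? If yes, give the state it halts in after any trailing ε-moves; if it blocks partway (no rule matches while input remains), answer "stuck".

(p, abbab, $) ⊢ (s, bbab, W$) ⊢ (s, bbab, $) ⊢ (r, bab, W$)
No transition for (r, b, top W); M blocks with input bab remaining.

stuck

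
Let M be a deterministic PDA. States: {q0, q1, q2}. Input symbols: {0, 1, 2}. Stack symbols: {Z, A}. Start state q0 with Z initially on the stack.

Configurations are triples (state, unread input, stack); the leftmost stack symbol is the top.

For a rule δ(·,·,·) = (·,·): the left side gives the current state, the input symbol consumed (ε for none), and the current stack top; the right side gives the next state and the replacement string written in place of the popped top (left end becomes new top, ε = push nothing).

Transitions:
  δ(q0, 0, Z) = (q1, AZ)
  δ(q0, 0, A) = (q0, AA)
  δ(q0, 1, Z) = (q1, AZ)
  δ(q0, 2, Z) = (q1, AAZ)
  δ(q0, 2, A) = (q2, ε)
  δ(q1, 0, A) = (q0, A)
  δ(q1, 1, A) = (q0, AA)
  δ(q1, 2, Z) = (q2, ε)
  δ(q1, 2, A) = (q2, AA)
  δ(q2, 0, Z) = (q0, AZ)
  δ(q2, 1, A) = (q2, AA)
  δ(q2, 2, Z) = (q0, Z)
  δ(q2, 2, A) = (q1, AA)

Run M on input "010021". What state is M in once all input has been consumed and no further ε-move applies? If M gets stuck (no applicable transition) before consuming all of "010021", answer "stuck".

(q0, 010021, Z)
  read 0, top Z: go to q1, push AZ → (q1, 10021, AZ)
  read 1, top A: go to q0, push AA → (q0, 0021, AAZ)
  read 0, top A: go to q0, push AA → (q0, 021, AAAZ)
  read 0, top A: go to q0, push AA → (q0, 21, AAAAZ)
  read 2, top A: go to q2, push ε → (q2, 1, AAAZ)
  read 1, top A: go to q2, push AA → (q2, ε, AAAAZ)
All input consumed; M is in state q2.

q2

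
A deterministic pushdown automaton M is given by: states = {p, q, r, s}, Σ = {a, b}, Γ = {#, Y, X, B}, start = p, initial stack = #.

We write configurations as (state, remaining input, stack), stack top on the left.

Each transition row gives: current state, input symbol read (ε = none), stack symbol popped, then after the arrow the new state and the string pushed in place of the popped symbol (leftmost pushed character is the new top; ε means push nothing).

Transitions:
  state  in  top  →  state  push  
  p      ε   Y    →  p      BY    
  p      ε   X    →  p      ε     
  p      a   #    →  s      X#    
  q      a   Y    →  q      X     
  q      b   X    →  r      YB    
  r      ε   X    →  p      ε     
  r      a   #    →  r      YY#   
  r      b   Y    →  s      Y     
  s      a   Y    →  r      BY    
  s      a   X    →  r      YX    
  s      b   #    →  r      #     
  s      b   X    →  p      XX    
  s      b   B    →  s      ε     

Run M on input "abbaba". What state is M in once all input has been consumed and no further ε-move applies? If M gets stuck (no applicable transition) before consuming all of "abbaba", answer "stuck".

(p, abbaba, #)
  read a, top #: go to s, push X# → (s, bbaba, X#)
  read b, top X: go to p, push XX → (p, baba, XX#)
  ε-move, top X: go to p, push ε → (p, baba, X#)
  ε-move, top X: go to p, push ε → (p, baba, #)
No transition for (p, b, top #); M blocks with input baba remaining.

stuck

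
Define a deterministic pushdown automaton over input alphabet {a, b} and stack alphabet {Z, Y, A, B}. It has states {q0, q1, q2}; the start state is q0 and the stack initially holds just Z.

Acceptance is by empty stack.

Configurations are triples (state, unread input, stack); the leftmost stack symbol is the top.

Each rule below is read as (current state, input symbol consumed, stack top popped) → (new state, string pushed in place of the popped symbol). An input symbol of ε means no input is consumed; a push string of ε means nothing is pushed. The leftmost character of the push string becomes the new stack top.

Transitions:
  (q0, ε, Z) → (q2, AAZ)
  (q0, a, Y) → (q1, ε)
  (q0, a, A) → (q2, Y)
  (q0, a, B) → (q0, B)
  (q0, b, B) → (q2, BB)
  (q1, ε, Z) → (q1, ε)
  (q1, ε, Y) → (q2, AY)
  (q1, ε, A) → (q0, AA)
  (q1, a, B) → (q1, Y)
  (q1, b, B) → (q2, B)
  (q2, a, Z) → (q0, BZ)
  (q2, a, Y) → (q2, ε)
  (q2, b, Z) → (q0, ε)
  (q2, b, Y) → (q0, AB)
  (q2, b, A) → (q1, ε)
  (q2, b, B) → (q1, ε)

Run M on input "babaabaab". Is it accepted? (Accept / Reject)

(q0, babaabaab, Z)
  ε-move, top Z: go to q2, push AAZ → (q2, babaabaab, AAZ)
  read b, top A: go to q1, push ε → (q1, abaabaab, AZ)
  ε-move, top A: go to q0, push AA → (q0, abaabaab, AAZ)
  read a, top A: go to q2, push Y → (q2, baabaab, YAZ)
  read b, top Y: go to q0, push AB → (q0, aabaab, ABAZ)
  read a, top A: go to q2, push Y → (q2, abaab, YBAZ)
  read a, top Y: go to q2, push ε → (q2, baab, BAZ)
  read b, top B: go to q1, push ε → (q1, aab, AZ)
  ε-move, top A: go to q0, push AA → (q0, aab, AAZ)
  read a, top A: go to q2, push Y → (q2, ab, YAZ)
  read a, top Y: go to q2, push ε → (q2, b, AZ)
  read b, top A: go to q1, push ε → (q1, ε, Z)
  ε-move, top Z: go to q1, push ε → (q1, ε, ε)
All input consumed and the stack is empty.

Accept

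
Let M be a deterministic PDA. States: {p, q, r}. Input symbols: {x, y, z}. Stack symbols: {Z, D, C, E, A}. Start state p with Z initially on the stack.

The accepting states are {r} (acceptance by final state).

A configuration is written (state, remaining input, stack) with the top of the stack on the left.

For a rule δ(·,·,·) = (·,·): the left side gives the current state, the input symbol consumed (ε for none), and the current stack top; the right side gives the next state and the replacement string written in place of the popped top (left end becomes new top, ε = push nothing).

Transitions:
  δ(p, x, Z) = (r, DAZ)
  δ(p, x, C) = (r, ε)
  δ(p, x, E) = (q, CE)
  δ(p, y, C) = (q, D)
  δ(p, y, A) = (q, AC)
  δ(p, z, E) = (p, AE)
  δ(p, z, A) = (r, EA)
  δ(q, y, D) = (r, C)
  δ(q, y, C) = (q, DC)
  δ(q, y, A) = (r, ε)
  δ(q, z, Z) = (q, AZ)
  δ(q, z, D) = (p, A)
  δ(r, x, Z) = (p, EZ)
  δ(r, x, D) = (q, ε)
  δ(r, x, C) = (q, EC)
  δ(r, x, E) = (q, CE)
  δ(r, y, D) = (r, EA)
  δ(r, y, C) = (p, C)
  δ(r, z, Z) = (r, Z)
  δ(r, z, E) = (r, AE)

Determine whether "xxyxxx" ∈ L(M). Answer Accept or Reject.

(p, xxyxxx, Z) ⊢ (r, xyxxx, DAZ) ⊢ (q, yxxx, AZ) ⊢ (r, xxx, Z) ⊢ (p, xx, EZ) ⊢ (q, x, CEZ)
No transition applies at (q, x, CEZ); input not fully consumed.

Reject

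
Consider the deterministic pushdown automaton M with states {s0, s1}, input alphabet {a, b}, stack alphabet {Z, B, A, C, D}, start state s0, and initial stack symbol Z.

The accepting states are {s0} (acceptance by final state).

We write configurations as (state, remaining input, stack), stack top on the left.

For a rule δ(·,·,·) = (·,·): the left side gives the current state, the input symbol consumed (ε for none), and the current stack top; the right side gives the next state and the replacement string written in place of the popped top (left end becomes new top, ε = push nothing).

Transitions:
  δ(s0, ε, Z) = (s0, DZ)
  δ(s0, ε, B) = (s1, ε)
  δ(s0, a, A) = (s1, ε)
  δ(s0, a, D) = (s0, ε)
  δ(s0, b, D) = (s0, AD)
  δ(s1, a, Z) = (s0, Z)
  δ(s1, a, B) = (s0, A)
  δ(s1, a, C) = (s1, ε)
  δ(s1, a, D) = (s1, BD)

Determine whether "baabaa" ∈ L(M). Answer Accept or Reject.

Reject

(s0, baabaa, Z)
  ε-move, top Z: go to s0, push DZ → (s0, baabaa, DZ)
  read b, top D: go to s0, push AD → (s0, aabaa, ADZ)
  read a, top A: go to s1, push ε → (s1, abaa, DZ)
  read a, top D: go to s1, push BD → (s1, baa, BDZ)
No transition applies at (s1, baa, BDZ); input not fully consumed.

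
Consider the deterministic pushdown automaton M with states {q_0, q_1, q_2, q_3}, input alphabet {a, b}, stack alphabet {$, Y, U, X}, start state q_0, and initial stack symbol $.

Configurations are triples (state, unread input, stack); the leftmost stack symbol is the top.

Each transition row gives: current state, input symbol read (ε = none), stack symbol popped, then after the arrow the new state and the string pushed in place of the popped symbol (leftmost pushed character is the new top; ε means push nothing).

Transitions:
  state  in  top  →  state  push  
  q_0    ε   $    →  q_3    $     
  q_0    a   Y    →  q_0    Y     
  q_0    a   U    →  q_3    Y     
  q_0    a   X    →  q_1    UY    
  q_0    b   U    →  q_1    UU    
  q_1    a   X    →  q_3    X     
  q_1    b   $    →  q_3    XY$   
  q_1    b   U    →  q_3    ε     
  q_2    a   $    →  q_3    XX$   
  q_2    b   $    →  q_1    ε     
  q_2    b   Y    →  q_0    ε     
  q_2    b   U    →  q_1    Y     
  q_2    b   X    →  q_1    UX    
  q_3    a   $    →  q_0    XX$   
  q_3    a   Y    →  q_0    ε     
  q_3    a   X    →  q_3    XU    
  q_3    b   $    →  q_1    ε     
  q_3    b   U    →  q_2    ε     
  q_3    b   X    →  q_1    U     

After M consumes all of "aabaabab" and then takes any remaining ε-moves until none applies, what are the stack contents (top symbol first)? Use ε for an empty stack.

ε

(q_0, aabaabab, $) ⊢ (q_3, aabaabab, $) ⊢ (q_0, abaabab, XX$) ⊢ (q_1, baabab, UYX$) ⊢ (q_3, aabab, YX$) ⊢ (q_0, abab, X$) ⊢ (q_1, bab, UY$) ⊢ (q_3, ab, Y$) ⊢ (q_0, b, $) ⊢ (q_3, b, $) ⊢ (q_1, ε, ε)
All input consumed in state q_1 with stack ε.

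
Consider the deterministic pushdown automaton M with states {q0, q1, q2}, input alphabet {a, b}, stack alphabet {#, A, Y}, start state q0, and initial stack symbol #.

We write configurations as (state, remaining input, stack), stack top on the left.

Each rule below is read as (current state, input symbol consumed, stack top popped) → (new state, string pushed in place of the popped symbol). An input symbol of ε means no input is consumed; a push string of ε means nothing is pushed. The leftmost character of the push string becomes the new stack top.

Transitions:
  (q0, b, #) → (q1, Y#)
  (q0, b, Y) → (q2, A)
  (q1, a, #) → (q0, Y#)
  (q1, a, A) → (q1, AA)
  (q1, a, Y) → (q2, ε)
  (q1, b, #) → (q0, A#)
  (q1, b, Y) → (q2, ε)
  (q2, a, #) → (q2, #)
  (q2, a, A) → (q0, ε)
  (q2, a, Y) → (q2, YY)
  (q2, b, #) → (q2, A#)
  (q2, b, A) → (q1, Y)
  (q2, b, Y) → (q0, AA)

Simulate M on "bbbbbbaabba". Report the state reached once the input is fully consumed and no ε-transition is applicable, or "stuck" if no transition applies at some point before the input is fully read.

stuck

(q0, bbbbbbaabba, #) ⊢ (q1, bbbbbaabba, Y#) ⊢ (q2, bbbbaabba, #) ⊢ (q2, bbbaabba, A#) ⊢ (q1, bbaabba, Y#) ⊢ (q2, baabba, #) ⊢ (q2, aabba, A#) ⊢ (q0, abba, #)
No transition for (q0, a, top #); M blocks with input abba remaining.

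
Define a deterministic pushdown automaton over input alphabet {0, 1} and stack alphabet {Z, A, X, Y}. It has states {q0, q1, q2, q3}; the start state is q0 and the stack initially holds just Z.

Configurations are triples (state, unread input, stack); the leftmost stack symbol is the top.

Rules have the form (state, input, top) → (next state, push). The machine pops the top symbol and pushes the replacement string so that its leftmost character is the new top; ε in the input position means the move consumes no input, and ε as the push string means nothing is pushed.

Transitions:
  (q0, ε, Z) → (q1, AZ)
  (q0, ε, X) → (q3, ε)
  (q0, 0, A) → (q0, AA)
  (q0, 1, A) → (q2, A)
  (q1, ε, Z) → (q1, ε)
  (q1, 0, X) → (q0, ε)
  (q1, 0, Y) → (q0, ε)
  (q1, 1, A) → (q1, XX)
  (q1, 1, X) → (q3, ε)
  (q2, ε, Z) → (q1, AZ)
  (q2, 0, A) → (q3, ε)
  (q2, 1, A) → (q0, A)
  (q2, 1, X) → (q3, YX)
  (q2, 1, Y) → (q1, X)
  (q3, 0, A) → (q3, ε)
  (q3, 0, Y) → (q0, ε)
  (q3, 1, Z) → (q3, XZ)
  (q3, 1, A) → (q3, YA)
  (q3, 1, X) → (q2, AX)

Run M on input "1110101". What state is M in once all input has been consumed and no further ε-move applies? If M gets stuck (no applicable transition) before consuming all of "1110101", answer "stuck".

(q0, 1110101, Z)
  ε-move, top Z: go to q1, push AZ → (q1, 1110101, AZ)
  read 1, top A: go to q1, push XX → (q1, 110101, XXZ)
  read 1, top X: go to q3, push ε → (q3, 10101, XZ)
  read 1, top X: go to q2, push AX → (q2, 0101, AXZ)
  read 0, top A: go to q3, push ε → (q3, 101, XZ)
  read 1, top X: go to q2, push AX → (q2, 01, AXZ)
  read 0, top A: go to q3, push ε → (q3, 1, XZ)
  read 1, top X: go to q2, push AX → (q2, ε, AXZ)
All input consumed; M is in state q2.

q2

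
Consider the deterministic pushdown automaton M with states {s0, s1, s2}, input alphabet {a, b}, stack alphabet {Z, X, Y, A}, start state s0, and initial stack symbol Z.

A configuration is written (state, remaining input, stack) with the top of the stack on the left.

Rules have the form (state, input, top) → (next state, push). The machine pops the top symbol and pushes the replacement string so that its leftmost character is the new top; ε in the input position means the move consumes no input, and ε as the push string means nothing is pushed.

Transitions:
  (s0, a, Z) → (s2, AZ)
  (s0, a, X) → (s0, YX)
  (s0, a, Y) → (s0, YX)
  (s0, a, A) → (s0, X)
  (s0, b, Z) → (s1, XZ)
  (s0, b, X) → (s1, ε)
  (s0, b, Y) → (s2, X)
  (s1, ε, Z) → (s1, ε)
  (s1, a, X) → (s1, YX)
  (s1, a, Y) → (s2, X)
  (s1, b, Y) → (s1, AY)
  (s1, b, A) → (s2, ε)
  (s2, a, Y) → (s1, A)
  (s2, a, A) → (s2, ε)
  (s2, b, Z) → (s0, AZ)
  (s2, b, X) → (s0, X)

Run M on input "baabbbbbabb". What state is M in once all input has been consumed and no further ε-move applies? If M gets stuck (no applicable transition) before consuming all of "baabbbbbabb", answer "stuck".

stuck

(s0, baabbbbbabb, Z) ⊢ (s1, aabbbbbabb, XZ) ⊢ (s1, abbbbbabb, YXZ) ⊢ (s2, bbbbbabb, XXZ) ⊢ (s0, bbbbabb, XXZ) ⊢ (s1, bbbabb, XZ)
No transition for (s1, b, top X); M blocks with input bbbabb remaining.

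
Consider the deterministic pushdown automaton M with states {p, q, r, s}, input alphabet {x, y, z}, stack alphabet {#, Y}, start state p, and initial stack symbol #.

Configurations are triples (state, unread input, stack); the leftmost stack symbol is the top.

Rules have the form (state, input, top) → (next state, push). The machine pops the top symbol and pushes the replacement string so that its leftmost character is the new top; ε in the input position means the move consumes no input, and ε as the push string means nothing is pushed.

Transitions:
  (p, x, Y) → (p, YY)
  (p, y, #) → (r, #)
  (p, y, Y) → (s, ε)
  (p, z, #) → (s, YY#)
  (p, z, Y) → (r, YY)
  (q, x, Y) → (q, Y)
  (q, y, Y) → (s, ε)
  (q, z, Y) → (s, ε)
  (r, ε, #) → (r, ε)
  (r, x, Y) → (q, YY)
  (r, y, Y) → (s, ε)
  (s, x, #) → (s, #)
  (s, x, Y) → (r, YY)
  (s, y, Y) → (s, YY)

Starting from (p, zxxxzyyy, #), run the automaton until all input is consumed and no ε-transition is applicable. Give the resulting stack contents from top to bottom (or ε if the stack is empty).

YYYYYY#

(p, zxxxzyyy, #)
  read z, top #: go to s, push YY# → (s, xxxzyyy, YY#)
  read x, top Y: go to r, push YY → (r, xxzyyy, YYY#)
  read x, top Y: go to q, push YY → (q, xzyyy, YYYY#)
  read x, top Y: go to q, push Y → (q, zyyy, YYYY#)
  read z, top Y: go to s, push ε → (s, yyy, YYY#)
  read y, top Y: go to s, push YY → (s, yy, YYYY#)
  read y, top Y: go to s, push YY → (s, y, YYYYY#)
  read y, top Y: go to s, push YY → (s, ε, YYYYYY#)
All input consumed in state s with stack YYYYYY#.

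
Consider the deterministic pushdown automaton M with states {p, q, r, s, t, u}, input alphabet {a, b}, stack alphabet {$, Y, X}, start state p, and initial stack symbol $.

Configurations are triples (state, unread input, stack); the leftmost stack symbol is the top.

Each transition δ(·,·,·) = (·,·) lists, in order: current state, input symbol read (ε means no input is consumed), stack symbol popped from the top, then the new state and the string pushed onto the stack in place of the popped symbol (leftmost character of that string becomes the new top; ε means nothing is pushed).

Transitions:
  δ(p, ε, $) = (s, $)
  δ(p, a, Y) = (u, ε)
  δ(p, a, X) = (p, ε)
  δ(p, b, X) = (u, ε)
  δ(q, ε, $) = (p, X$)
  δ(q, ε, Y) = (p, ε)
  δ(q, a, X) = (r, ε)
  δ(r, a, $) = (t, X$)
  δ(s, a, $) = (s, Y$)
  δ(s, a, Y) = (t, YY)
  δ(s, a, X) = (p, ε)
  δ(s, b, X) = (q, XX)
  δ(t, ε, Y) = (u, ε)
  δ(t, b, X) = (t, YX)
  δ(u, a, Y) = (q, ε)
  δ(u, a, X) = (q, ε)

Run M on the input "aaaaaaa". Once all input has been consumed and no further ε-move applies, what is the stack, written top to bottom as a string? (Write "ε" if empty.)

(p, aaaaaaa, $)
  ε-move, top $: go to s, push $ → (s, aaaaaaa, $)
  read a, top $: go to s, push Y$ → (s, aaaaaa, Y$)
  read a, top Y: go to t, push YY → (t, aaaaa, YY$)
  ε-move, top Y: go to u, push ε → (u, aaaaa, Y$)
  read a, top Y: go to q, push ε → (q, aaaa, $)
  ε-move, top $: go to p, push X$ → (p, aaaa, X$)
  read a, top X: go to p, push ε → (p, aaa, $)
  ε-move, top $: go to s, push $ → (s, aaa, $)
  read a, top $: go to s, push Y$ → (s, aa, Y$)
  read a, top Y: go to t, push YY → (t, a, YY$)
  ε-move, top Y: go to u, push ε → (u, a, Y$)
  read a, top Y: go to q, push ε → (q, ε, $)
  ε-move, top $: go to p, push X$ → (p, ε, X$)
All input consumed in state p with stack X$.

X$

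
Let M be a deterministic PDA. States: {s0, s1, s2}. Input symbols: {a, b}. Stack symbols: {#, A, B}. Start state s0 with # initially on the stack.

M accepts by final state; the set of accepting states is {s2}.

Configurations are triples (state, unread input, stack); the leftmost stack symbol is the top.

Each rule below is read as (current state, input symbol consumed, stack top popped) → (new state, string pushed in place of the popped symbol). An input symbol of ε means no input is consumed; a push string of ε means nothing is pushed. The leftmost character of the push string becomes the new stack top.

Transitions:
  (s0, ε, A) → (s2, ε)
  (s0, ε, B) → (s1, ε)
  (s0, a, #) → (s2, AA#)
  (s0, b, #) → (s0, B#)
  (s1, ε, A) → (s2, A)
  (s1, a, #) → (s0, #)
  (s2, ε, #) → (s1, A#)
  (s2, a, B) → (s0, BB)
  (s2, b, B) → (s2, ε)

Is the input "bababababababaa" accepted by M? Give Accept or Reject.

(s0, bababababababaa, #) ⊢ (s0, ababababababaa, B#) ⊢ (s1, ababababababaa, #) ⊢ (s0, babababababaa, #) ⊢ (s0, abababababaa, B#) ⊢ (s1, abababababaa, #) ⊢ (s0, bababababaa, #) ⊢ (s0, ababababaa, B#) ⊢ (s1, ababababaa, #) ⊢ (s0, babababaa, #) ⊢ (s0, abababaa, B#) ⊢ (s1, abababaa, #) ⊢ (s0, bababaa, #) ⊢ (s0, ababaa, B#) ⊢ (s1, ababaa, #) ⊢ (s0, babaa, #) ⊢ (s0, abaa, B#) ⊢ (s1, abaa, #) ⊢ (s0, baa, #) ⊢ (s0, aa, B#) ⊢ (s1, aa, #) ⊢ (s0, a, #) ⊢ (s2, ε, AA#)
All input consumed; state s2 ∈ F.

Accept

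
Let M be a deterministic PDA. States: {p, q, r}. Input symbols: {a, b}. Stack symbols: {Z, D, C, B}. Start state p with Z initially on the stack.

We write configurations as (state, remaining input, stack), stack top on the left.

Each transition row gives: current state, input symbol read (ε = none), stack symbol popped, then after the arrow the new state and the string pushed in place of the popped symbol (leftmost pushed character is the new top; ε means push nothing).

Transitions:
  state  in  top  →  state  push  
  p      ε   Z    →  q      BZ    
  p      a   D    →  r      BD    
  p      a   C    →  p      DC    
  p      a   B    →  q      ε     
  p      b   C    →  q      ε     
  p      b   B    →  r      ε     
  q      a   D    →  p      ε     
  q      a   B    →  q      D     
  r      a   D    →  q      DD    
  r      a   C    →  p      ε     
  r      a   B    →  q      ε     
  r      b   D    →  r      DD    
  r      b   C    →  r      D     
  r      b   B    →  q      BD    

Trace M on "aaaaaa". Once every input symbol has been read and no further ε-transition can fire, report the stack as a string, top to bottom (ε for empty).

(p, aaaaaa, Z)
  ε-move, top Z: go to q, push BZ → (q, aaaaaa, BZ)
  read a, top B: go to q, push D → (q, aaaaa, DZ)
  read a, top D: go to p, push ε → (p, aaaa, Z)
  ε-move, top Z: go to q, push BZ → (q, aaaa, BZ)
  read a, top B: go to q, push D → (q, aaa, DZ)
  read a, top D: go to p, push ε → (p, aa, Z)
  ε-move, top Z: go to q, push BZ → (q, aa, BZ)
  read a, top B: go to q, push D → (q, a, DZ)
  read a, top D: go to p, push ε → (p, ε, Z)
  ε-move, top Z: go to q, push BZ → (q, ε, BZ)
All input consumed in state q with stack BZ.

BZ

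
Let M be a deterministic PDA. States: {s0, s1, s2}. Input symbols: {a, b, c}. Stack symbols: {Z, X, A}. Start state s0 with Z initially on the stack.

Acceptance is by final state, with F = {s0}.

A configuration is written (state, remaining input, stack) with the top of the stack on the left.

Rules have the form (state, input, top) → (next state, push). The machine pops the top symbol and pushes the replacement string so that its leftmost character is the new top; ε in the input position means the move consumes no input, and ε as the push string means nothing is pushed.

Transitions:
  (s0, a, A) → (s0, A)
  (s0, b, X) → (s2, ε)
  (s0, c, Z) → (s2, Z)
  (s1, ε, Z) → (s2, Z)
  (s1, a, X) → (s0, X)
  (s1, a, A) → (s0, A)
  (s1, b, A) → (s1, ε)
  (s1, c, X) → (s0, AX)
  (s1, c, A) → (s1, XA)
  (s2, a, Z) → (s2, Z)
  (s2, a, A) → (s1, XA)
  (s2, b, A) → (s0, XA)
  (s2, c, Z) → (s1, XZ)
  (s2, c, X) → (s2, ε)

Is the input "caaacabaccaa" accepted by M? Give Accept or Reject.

(s0, caaacabaccaa, Z) ⊢ (s2, aaacabaccaa, Z) ⊢ (s2, aacabaccaa, Z) ⊢ (s2, acabaccaa, Z) ⊢ (s2, cabaccaa, Z) ⊢ (s1, abaccaa, XZ) ⊢ (s0, baccaa, XZ) ⊢ (s2, accaa, Z) ⊢ (s2, ccaa, Z) ⊢ (s1, caa, XZ) ⊢ (s0, aa, AXZ) ⊢ (s0, a, AXZ) ⊢ (s0, ε, AXZ)
All input consumed; state s0 ∈ F.

Accept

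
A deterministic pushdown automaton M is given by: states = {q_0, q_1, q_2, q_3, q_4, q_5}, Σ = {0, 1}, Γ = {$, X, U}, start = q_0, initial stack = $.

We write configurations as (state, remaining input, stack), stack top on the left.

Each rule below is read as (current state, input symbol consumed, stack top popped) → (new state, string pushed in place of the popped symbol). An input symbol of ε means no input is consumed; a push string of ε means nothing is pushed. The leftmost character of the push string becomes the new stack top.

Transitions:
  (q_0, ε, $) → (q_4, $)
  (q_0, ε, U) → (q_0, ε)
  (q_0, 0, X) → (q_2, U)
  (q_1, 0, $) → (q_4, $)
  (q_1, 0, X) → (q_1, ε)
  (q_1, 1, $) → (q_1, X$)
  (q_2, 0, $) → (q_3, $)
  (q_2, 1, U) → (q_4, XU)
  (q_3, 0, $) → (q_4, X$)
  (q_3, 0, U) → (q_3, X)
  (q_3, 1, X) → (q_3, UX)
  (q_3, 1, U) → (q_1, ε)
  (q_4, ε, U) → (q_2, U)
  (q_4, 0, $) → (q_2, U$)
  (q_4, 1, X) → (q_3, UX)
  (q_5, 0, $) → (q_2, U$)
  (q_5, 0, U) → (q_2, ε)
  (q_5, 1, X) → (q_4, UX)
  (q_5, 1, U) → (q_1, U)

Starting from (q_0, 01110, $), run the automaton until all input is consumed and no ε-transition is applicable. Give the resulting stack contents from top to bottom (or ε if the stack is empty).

U$

(q_0, 01110, $)
  ε-move, top $: go to q_4, push $ → (q_4, 01110, $)
  read 0, top $: go to q_2, push U$ → (q_2, 1110, U$)
  read 1, top U: go to q_4, push XU → (q_4, 110, XU$)
  read 1, top X: go to q_3, push UX → (q_3, 10, UXU$)
  read 1, top U: go to q_1, push ε → (q_1, 0, XU$)
  read 0, top X: go to q_1, push ε → (q_1, ε, U$)
All input consumed in state q_1 with stack U$.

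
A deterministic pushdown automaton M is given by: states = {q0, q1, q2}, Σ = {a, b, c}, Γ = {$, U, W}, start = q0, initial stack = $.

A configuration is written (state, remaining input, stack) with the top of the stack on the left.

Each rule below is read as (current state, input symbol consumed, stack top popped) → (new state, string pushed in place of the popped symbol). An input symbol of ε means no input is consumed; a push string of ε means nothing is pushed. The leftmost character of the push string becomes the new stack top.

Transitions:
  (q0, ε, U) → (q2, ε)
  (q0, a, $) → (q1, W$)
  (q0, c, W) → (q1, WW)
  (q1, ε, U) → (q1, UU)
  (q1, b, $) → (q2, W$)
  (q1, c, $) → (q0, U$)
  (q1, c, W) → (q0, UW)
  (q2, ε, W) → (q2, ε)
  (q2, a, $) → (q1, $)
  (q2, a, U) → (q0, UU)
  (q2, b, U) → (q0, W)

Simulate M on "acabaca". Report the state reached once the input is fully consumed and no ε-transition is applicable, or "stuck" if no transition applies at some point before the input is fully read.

(q0, acabaca, $)
  read a, top $: go to q1, push W$ → (q1, cabaca, W$)
  read c, top W: go to q0, push UW → (q0, abaca, UW$)
  ε-move, top U: go to q2, push ε → (q2, abaca, W$)
  ε-move, top W: go to q2, push ε → (q2, abaca, $)
  read a, top $: go to q1, push $ → (q1, baca, $)
  read b, top $: go to q2, push W$ → (q2, aca, W$)
  ε-move, top W: go to q2, push ε → (q2, aca, $)
  read a, top $: go to q1, push $ → (q1, ca, $)
  read c, top $: go to q0, push U$ → (q0, a, U$)
  ε-move, top U: go to q2, push ε → (q2, a, $)
  read a, top $: go to q1, push $ → (q1, ε, $)
All input consumed; M is in state q1.

q1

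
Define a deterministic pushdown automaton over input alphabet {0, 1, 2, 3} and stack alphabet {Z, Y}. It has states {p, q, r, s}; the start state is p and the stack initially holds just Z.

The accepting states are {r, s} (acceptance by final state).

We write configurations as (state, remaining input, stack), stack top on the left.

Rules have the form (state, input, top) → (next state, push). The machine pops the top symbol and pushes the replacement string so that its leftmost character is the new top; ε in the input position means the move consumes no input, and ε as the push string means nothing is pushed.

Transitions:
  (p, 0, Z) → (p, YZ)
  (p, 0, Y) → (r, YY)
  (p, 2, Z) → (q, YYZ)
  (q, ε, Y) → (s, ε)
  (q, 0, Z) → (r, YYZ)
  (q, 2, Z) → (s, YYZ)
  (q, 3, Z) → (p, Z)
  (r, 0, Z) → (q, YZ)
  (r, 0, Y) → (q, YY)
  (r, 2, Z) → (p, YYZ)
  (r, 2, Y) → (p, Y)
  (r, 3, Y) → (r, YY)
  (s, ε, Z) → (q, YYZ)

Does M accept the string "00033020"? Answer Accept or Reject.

Reject

(p, 00033020, Z)
  read 0, top Z: go to p, push YZ → (p, 0033020, YZ)
  read 0, top Y: go to r, push YY → (r, 033020, YYZ)
  read 0, top Y: go to q, push YY → (q, 33020, YYYZ)
  ε-move, top Y: go to s, push ε → (s, 33020, YYZ)
No transition applies at (s, 33020, YYZ); input not fully consumed.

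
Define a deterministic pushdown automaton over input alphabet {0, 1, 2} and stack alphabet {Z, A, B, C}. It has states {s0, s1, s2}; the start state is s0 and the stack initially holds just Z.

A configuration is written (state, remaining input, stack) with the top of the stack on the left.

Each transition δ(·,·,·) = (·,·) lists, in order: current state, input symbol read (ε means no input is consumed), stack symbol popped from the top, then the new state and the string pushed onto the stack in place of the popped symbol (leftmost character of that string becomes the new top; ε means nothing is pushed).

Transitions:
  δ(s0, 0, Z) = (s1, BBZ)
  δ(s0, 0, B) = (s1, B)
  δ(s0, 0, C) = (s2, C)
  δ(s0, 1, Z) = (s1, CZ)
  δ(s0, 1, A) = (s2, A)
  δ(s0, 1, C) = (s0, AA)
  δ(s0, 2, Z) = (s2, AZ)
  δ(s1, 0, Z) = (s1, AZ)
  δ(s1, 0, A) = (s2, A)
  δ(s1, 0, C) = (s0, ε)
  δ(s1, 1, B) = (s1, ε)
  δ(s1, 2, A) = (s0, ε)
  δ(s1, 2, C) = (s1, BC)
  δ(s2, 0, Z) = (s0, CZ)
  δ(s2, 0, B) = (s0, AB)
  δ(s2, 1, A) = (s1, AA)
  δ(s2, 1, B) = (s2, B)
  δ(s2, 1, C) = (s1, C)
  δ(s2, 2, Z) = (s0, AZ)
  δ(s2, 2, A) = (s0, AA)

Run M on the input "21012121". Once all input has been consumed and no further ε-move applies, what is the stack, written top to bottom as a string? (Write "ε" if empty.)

AAAZ

(s0, 21012121, Z)
  read 2, top Z: go to s2, push AZ → (s2, 1012121, AZ)
  read 1, top A: go to s1, push AA → (s1, 012121, AAZ)
  read 0, top A: go to s2, push A → (s2, 12121, AAZ)
  read 1, top A: go to s1, push AA → (s1, 2121, AAAZ)
  read 2, top A: go to s0, push ε → (s0, 121, AAZ)
  read 1, top A: go to s2, push A → (s2, 21, AAZ)
  read 2, top A: go to s0, push AA → (s0, 1, AAAZ)
  read 1, top A: go to s2, push A → (s2, ε, AAAZ)
All input consumed in state s2 with stack AAAZ.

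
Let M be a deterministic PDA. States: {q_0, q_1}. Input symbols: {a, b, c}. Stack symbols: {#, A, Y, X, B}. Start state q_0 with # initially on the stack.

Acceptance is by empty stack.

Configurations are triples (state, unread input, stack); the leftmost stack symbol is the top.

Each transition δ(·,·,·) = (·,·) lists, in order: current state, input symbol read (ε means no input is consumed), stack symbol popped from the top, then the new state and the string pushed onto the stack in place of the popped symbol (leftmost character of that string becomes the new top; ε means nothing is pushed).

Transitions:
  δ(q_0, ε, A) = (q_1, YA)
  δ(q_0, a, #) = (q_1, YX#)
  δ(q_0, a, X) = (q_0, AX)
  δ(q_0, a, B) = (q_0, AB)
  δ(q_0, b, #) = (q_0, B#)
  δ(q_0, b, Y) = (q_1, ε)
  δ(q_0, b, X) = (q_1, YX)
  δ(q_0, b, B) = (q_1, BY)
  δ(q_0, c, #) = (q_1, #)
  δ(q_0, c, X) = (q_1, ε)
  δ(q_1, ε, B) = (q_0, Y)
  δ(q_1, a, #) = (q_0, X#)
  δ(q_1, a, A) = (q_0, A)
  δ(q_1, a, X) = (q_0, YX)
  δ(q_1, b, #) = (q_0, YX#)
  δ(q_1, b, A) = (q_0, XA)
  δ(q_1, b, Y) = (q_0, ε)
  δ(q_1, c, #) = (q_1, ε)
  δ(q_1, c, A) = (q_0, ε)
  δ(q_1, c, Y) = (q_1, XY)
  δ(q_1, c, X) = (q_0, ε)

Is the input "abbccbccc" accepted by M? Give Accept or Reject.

(q_0, abbccbccc, #)
  read a, top #: go to q_1, push YX# → (q_1, bbccbccc, YX#)
  read b, top Y: go to q_0, push ε → (q_0, bccbccc, X#)
  read b, top X: go to q_1, push YX → (q_1, ccbccc, YX#)
  read c, top Y: go to q_1, push XY → (q_1, cbccc, XYX#)
  read c, top X: go to q_0, push ε → (q_0, bccc, YX#)
  read b, top Y: go to q_1, push ε → (q_1, ccc, X#)
  read c, top X: go to q_0, push ε → (q_0, cc, #)
  read c, top #: go to q_1, push # → (q_1, c, #)
  read c, top #: go to q_1, push ε → (q_1, ε, ε)
All input consumed and the stack is empty.

Accept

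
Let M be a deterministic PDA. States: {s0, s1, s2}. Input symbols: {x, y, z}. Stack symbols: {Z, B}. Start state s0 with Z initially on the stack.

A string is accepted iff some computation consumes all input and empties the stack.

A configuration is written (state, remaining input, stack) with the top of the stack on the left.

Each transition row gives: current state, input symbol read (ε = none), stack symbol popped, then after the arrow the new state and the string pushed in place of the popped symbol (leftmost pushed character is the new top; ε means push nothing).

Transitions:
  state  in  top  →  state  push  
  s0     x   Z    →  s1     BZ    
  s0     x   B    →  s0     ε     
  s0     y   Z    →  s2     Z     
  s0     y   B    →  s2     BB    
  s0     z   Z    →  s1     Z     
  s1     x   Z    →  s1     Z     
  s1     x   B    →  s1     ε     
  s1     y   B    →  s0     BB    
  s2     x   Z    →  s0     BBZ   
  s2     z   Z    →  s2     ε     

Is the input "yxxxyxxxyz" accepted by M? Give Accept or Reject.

(s0, yxxxyxxxyz, Z) ⊢ (s2, xxxyxxxyz, Z) ⊢ (s0, xxyxxxyz, BBZ) ⊢ (s0, xyxxxyz, BZ) ⊢ (s0, yxxxyz, Z) ⊢ (s2, xxxyz, Z) ⊢ (s0, xxyz, BBZ) ⊢ (s0, xyz, BZ) ⊢ (s0, yz, Z) ⊢ (s2, z, Z) ⊢ (s2, ε, ε)
All input consumed and the stack is empty.

Accept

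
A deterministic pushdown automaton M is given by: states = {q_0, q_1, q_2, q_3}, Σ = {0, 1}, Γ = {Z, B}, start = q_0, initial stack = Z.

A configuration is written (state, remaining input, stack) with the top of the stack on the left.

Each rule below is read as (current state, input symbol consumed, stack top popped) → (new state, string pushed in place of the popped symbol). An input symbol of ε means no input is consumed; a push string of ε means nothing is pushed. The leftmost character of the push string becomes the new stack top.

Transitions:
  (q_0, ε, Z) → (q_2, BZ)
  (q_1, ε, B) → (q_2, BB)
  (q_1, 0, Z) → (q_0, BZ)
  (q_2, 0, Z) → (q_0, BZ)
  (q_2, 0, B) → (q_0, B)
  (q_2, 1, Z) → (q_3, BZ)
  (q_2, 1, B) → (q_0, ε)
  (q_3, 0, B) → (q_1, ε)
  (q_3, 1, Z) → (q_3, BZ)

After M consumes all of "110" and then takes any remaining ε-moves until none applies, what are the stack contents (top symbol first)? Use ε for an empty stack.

(q_0, 110, Z)
  ε-move, top Z: go to q_2, push BZ → (q_2, 110, BZ)
  read 1, top B: go to q_0, push ε → (q_0, 10, Z)
  ε-move, top Z: go to q_2, push BZ → (q_2, 10, BZ)
  read 1, top B: go to q_0, push ε → (q_0, 0, Z)
  ε-move, top Z: go to q_2, push BZ → (q_2, 0, BZ)
  read 0, top B: go to q_0, push B → (q_0, ε, BZ)
All input consumed in state q_0 with stack BZ.

BZ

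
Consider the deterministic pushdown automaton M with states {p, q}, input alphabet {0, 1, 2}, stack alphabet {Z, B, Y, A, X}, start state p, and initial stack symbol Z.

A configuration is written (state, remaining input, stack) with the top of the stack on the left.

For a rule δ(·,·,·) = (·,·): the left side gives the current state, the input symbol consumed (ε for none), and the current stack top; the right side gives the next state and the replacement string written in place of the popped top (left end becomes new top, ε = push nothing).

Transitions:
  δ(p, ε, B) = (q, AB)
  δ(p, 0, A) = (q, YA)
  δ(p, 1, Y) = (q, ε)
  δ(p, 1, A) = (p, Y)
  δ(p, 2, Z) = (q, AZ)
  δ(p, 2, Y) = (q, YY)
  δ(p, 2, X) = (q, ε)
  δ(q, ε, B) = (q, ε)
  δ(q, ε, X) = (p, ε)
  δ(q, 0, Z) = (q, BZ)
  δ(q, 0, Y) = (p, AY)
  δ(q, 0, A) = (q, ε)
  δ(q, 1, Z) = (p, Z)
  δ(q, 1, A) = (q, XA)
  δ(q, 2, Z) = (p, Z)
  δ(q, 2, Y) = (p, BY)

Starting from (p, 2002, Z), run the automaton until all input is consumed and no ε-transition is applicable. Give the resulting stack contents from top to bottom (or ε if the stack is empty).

Z

(p, 2002, Z)
  read 2, top Z: go to q, push AZ → (q, 002, AZ)
  read 0, top A: go to q, push ε → (q, 02, Z)
  read 0, top Z: go to q, push BZ → (q, 2, BZ)
  ε-move, top B: go to q, push ε → (q, 2, Z)
  read 2, top Z: go to p, push Z → (p, ε, Z)
All input consumed in state p with stack Z.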